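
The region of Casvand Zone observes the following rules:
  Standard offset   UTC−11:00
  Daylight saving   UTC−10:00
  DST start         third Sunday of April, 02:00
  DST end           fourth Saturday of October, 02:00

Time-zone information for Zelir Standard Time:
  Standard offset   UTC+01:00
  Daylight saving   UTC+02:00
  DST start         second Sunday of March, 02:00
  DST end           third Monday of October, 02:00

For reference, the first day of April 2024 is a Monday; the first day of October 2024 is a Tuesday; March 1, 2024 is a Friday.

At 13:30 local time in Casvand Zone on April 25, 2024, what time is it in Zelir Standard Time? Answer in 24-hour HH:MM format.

1 April 2024 is a Monday, so the first Sunday is April 7 and the third is April 21.
1 October 2024 is a Tuesday, so the first Saturday is October 5 and the fourth is October 26.
April 25, 2024 lies within the daylight-saving period (21 April – 26 October), so Casvand Zone is on daylight time, UTC−10:00.
13:30 Casvand Zone + 10h = 23:30 UTC.
1 March 2024 is a Friday, so the first Sunday is March 3 and the second is March 10.
1 October 2024 is a Tuesday, so the first Monday is October 7 and the third is October 21.
At the standard offset (UTC+01:00), 23:30 UTC + 1h = 00:30 Zelir Standard Time standard time (rolling into the next day, 26 April 2024).
Daylight saving runs 10 March – 21 October; the standard-time date in Zelir Standard Time, April 26, 2024, is inside that window, so Zelir Standard Time is at UTC+02:00.
23:30 UTC + 2h = 01:30 Zelir Standard Time (rolling into the next day, 26 April 2024).

01:30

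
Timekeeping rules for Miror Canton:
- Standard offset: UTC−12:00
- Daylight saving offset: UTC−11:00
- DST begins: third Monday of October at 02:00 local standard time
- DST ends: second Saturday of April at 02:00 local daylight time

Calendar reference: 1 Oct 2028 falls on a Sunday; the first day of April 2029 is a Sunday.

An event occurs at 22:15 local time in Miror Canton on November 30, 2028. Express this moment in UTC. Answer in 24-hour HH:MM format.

09:15

1 October 2028 is a Sunday, so the first Monday is October 2 and the third is October 16.
1 April 2029 is a Sunday, so the first Saturday is April 7 and the second is April 14.
Daylight saving runs 16 October 2028 – 14 April 2029; November 30, 2028 is inside that window, so Miror Canton is at UTC−11:00.
22:15 local + 11h = 09:15 UTC (rolling into the next day, 1 December 2028).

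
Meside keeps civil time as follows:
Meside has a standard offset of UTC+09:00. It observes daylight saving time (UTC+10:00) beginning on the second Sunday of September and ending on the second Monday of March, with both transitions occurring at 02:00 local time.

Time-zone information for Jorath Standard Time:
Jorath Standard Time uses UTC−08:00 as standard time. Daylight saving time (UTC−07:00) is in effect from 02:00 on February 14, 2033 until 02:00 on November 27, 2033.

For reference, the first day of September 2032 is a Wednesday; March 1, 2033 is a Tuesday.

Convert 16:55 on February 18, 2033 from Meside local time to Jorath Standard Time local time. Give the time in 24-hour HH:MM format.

1 September 2032 is a Wednesday, so the first Sunday is September 5 and the second is September 12.
1 March 2033 is a Tuesday, so the first Monday is March 7 and the second is March 14.
February 18, 2033 lies within the daylight-saving period (12 September 2032 – 14 March 2033), so Meside is on daylight time, UTC+10:00.
16:55 Meside − 10h = 06:55 UTC.
At the standard offset (UTC−08:00), 06:55 UTC − 8h = 22:55 Jorath Standard Time standard time (rolling into the previous day, 17 February 2033).
The standard-time date in Jorath Standard Time, February 17, 2033, falls between 14 February and 27 November, so daylight saving is in effect and Jorath Standard Time is at UTC−07:00.
06:55 UTC − 7h = 23:55 Jorath Standard Time (rolling into the previous day, 17 February 2033).

23:55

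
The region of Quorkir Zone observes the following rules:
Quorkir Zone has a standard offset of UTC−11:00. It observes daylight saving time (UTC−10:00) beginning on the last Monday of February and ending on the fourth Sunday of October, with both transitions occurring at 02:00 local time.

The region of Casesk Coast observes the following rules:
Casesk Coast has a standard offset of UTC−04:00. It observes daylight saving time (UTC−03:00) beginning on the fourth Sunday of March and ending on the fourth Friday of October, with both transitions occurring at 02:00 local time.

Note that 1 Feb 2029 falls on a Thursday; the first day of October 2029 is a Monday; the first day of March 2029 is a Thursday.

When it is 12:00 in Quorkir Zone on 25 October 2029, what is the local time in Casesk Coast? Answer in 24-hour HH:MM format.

19:00

1 February 2029 is a Thursday, so Mondays fall on 5, 12, 19, 26; the last is February 26.
1 October 2029 is a Monday, so the first Sunday is October 7 and the fourth is October 28.
25 October 2029 lies within the daylight-saving period (26 February – 28 October), so Quorkir Zone is on daylight time, UTC−10:00.
12:00 Quorkir Zone + 10h = 22:00 UTC.
1 March 2029 is a Thursday, so the first Sunday is March 4 and the fourth is March 25.
1 October 2029 is a Monday, so the first Friday is October 5 and the fourth is October 26.
At the standard offset (UTC−04:00), 22:00 UTC − 4h = 18:00 Casesk Coast standard time.
The standard-time date in Casesk Coast, 25 October 2029, falls between 25 March and 26 October, so daylight saving is in effect and Casesk Coast is at UTC−03:00.
22:00 UTC − 3h = 19:00 Casesk Coast.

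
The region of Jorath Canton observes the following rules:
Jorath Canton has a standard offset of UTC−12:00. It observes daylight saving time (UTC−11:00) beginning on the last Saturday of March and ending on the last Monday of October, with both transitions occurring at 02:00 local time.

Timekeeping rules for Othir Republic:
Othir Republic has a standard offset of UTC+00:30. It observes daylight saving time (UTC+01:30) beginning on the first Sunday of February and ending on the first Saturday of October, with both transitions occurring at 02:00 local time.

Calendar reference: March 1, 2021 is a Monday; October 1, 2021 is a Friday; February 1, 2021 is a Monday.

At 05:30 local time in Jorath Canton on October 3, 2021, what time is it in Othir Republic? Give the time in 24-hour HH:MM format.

1 March 2021 is a Monday, so Saturdays fall on 6, 13, 20, 27; the last is March 27.
1 October 2021 is a Friday, so Mondays fall on 4, 11, 18, 25; the last is October 25.
Daylight saving runs 27 March – 25 October; October 3, 2021 is inside that window, so Jorath Canton is at UTC−11:00.
05:30 Jorath Canton + 11h = 16:30 UTC.
1 February 2021 is a Monday, so the first Sunday is February 7.
1 October 2021 is a Friday, so the first Saturday is October 2.
At the standard offset (UTC+00:30), 16:30 UTC + 0h30m = 17:00 Othir Republic standard time.
The standard-time date in Othir Republic, October 3, 2021, is outside the daylight-saving period (7 February – 2 October), so Othir Republic is on standard time, UTC+00:30.
16:30 UTC + 0h30m = 17:00 Othir Republic.

17:00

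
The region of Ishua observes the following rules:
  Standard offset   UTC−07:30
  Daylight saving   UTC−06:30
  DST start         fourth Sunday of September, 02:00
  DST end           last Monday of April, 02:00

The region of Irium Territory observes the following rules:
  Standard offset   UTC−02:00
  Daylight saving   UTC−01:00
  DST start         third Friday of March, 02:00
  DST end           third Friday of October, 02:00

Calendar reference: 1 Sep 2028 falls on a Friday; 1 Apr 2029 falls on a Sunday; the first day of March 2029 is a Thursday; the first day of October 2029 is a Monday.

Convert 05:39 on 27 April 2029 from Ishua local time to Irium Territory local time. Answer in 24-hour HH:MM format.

1 September 2028 is a Friday, so the first Sunday is September 3 and the fourth is September 24.
1 April 2029 is a Sunday, so Mondays fall on 2, 9, 16, 23, 30; the last is April 30.
27 April 2029 falls between 24 September 2028 and 30 April 2029, so daylight saving is in effect and Ishua is at UTC−06:30.
05:39 Ishua + 6h30m = 12:09 UTC.
1 March 2029 is a Thursday, so the first Friday is March 2 and the third is March 16.
1 October 2029 is a Monday, so the first Friday is October 5 and the third is October 19.
At the standard offset (UTC−02:00), 12:09 UTC − 2h = 10:09 Irium Territory standard time.
Daylight saving runs 16 March – 19 October; the standard-time date in Irium Territory, 27 April 2029, is inside that window, so Irium Territory is at UTC−01:00.
12:09 UTC − 1h = 11:09 Irium Territory.

11:09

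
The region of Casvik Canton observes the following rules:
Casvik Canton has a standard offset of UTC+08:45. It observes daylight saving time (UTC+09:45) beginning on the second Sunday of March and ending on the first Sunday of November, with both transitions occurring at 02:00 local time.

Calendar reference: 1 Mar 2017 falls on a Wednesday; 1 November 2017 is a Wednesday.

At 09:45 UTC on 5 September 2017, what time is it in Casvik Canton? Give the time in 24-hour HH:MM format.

1 March 2017 is a Wednesday, so the first Sunday is March 5 and the second is March 12.
1 November 2017 is a Wednesday, so the first Sunday is November 5.
At the standard offset (UTC+08:45), 09:45 UTC + 8h45m = 18:30 Casvik Canton standard time.
Daylight saving runs 12 March – 5 November; the standard-time date in Casvik Canton, 5 September 2017, is inside that window, so Casvik Canton is at UTC+09:45.
09:45 UTC + 9h45m = 19:30 local.

19:30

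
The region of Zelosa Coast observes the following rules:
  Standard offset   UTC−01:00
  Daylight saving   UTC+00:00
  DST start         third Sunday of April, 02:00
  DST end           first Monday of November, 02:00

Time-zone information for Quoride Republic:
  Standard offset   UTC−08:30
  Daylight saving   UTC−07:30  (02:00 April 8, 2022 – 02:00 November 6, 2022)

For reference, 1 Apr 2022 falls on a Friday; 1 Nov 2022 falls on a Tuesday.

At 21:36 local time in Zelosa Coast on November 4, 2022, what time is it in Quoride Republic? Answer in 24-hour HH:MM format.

14:06

1 April 2022 is a Friday, so the first Sunday is April 3 and the third is April 17.
1 November 2022 is a Tuesday, so the first Monday is November 7.
November 4, 2022 falls between 17 April and 7 November, so daylight saving is in effect and Zelosa Coast is at UTC+00:00.
21:36 Zelosa Coast − 0h = 21:36 UTC.
At the standard offset (UTC−08:30), 21:36 UTC − 8h30m = 13:06 Quoride Republic standard time.
The standard-time date in Quoride Republic, November 4, 2022, falls between 8 April and 6 November, so daylight saving is in effect and Quoride Republic is at UTC−07:30.
21:36 UTC − 7h30m = 14:06 Quoride Republic.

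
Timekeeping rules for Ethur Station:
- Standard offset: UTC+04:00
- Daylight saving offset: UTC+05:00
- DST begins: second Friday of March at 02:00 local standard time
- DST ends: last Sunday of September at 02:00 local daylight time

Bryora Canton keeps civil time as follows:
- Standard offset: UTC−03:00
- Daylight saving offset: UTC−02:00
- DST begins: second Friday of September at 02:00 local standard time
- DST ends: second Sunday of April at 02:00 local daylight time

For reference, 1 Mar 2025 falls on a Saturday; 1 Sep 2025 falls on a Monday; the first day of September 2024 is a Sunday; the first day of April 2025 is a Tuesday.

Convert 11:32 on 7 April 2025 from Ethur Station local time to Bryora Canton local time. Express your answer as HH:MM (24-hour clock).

1 March 2025 is a Saturday, so the first Friday is March 7 and the second is March 14.
1 September 2025 is a Monday, so Sundays fall on 7, 14, 21, 28; the last is September 28.
7 April 2025 lies within the daylight-saving period (14 March – 28 September), so Ethur Station is on daylight time, UTC+05:00.
11:32 Ethur Station − 5h = 06:32 UTC.
1 September 2024 is a Sunday, so the first Friday is September 6 and the second is September 13.
1 April 2025 is a Tuesday, so the first Sunday is April 6 and the second is April 13.
At the standard offset (UTC−03:00), 06:32 UTC − 3h = 03:32 Bryora Canton standard time.
Daylight saving runs 13 September 2024 – 13 April 2025; the standard-time date in Bryora Canton, 7 April 2025, is inside that window, so Bryora Canton is at UTC−02:00.
06:32 UTC − 2h = 04:32 Bryora Canton.

04:32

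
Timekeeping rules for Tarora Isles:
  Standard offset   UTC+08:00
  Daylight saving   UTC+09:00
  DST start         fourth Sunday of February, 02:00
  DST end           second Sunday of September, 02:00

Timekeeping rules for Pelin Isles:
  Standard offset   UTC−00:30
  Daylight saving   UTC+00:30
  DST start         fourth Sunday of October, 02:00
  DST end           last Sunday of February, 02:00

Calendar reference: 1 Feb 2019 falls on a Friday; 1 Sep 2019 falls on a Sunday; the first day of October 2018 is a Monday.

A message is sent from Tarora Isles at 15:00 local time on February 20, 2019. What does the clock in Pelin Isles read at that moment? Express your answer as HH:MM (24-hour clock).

07:30

1 February 2019 is a Friday, so the first Sunday is February 3 and the fourth is February 24.
1 September 2019 is a Sunday, so the first Sunday is September 1 and the second is September 8.
February 20, 2019 is outside the daylight-saving period (24 February – 8 September), so Tarora Isles is on standard time, UTC+08:00.
15:00 Tarora Isles − 8h = 07:00 UTC.
1 October 2018 is a Monday, so the first Sunday is October 7 and the fourth is October 28.
1 February 2019 is a Friday, so Sundays fall on 3, 10, 17, 24; the last is February 24.
At the standard offset (UTC−00:30), 07:00 UTC − 0h30m = 06:30 Pelin Isles standard time.
The standard-time date in Pelin Isles, February 20, 2019, falls between 28 October 2018 and 24 February 2019, so daylight saving is in effect and Pelin Isles is at UTC+00:30.
07:00 UTC + 0h30m = 07:30 Pelin Isles.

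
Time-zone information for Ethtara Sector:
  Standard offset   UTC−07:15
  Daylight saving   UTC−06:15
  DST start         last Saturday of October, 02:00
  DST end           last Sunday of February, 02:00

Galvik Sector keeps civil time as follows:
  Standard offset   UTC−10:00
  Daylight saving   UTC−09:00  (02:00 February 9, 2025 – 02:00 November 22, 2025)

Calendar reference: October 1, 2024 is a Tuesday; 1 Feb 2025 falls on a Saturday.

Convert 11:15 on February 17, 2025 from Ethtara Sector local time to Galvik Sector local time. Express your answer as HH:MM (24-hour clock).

08:30

1 October 2024 is a Tuesday, so Saturdays fall on 5, 12, 19, 26; the last is October 26.
1 February 2025 is a Saturday, so Sundays fall on 2, 9, 16, 23; the last is February 23.
February 17, 2025 lies within the daylight-saving period (26 October 2024 – 23 February 2025), so Ethtara Sector is on daylight time, UTC−06:15.
11:15 Ethtara Sector + 6h15m = 17:30 UTC.
At the standard offset (UTC−10:00), 17:30 UTC − 10h = 07:30 Galvik Sector standard time.
The standard-time date in Galvik Sector, February 17, 2025, falls between 9 February and 22 November, so daylight saving is in effect and Galvik Sector is at UTC−09:00.
17:30 UTC − 9h = 08:30 Galvik Sector.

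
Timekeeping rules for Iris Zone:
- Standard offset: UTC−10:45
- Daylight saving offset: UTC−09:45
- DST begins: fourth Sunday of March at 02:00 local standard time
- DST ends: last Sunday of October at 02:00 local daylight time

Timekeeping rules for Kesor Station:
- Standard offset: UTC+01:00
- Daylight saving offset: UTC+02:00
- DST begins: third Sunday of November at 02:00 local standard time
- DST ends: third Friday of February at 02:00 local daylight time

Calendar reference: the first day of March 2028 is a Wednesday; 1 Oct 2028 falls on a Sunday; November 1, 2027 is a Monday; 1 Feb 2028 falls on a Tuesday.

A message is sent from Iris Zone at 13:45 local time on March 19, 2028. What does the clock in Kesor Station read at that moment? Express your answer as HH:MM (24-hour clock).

01:30

1 March 2028 is a Wednesday, so the first Sunday is March 5 and the fourth is March 26.
1 October 2028 is a Sunday, so Sundays fall on 1, 8, 15, 22, 29; the last is October 29.
Daylight saving runs 26 March – 29 October; March 19, 2028 is outside that window, so Iris Zone is on standard time at UTC−10:45.
13:45 Iris Zone + 10h45m = 00:30 UTC (rolling into the next day, 20 March 2028).
1 November 2027 is a Monday, so the first Sunday is November 7 and the third is November 21.
1 February 2028 is a Tuesday, so the first Friday is February 4 and the third is February 18.
At the standard offset (UTC+01:00), 00:30 UTC + 1h = 01:30 Kesor Station standard time.
The standard-time date in Kesor Station, March 20, 2028, does not fall between 21 November 2027 and 18 February 2028, so daylight saving is not in effect and Kesor Station is at UTC+01:00.
00:30 UTC + 1h = 01:30 Kesor Station.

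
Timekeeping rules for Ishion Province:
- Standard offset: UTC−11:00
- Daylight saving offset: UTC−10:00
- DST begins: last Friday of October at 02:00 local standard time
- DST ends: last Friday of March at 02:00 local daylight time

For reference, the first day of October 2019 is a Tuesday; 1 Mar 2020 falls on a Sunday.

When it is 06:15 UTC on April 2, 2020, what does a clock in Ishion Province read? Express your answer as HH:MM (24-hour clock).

19:15

1 October 2019 is a Tuesday, so Fridays fall on 4, 11, 18, 25; the last is October 25.
1 March 2020 is a Sunday, so Fridays fall on 6, 13, 20, 27; the last is March 27.
At the standard offset (UTC−11:00), 06:15 UTC − 11h = 19:15 Ishion Province standard time (rolling into the previous day, 1 April 2020).
The standard-time date in Ishion Province, April 1, 2020, is outside the daylight-saving period (25 October 2019 – 27 March 2020), so Ishion Province is on standard time, UTC−11:00.
06:15 UTC − 11h = 19:15 local (rolling into the previous day, 1 April 2020).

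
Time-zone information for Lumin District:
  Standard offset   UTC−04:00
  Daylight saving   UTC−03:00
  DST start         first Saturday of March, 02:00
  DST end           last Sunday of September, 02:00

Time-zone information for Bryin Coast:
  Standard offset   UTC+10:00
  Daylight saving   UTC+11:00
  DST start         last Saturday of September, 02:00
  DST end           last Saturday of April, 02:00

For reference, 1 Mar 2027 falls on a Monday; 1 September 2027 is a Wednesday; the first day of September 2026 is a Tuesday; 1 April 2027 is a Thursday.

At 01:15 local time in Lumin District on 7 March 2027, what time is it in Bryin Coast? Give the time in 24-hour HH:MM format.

15:15

1 March 2027 is a Monday, so the first Saturday is March 6.
1 September 2027 is a Wednesday, so Sundays fall on 5, 12, 19, 26; the last is September 26.
7 March 2027 lies within the daylight-saving period (6 March – 26 September), so Lumin District is on daylight time, UTC−03:00.
01:15 Lumin District + 3h = 04:15 UTC.
1 September 2026 is a Tuesday, so Saturdays fall on 5, 12, 19, 26; the last is September 26.
1 April 2027 is a Thursday, so Saturdays fall on 3, 10, 17, 24; the last is April 24.
At the standard offset (UTC+10:00), 04:15 UTC + 10h = 14:15 Bryin Coast standard time.
Daylight saving runs 26 September 2026 – 24 April 2027; the standard-time date in Bryin Coast, 7 March 2027, is inside that window, so Bryin Coast is at UTC+11:00.
04:15 UTC + 11h = 15:15 Bryin Coast.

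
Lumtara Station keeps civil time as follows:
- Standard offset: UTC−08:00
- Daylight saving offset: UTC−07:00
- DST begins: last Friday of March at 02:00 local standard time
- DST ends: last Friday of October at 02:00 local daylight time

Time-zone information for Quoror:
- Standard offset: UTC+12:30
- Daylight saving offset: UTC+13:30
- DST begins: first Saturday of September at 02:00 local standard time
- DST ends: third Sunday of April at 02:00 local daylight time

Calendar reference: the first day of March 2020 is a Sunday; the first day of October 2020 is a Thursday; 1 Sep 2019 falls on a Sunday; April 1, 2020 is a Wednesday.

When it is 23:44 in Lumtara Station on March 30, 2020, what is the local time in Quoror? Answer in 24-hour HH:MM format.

1 March 2020 is a Sunday, so Fridays fall on 6, 13, 20, 27; the last is March 27.
1 October 2020 is a Thursday, so Fridays fall on 2, 9, 16, 23, 30; the last is October 30.
Daylight saving runs 27 March – 30 October; March 30, 2020 is inside that window, so Lumtara Station is at UTC−07:00.
23:44 Lumtara Station + 7h = 06:44 UTC (rolling into the next day, 31 March 2020).
1 September 2019 is a Sunday, so the first Saturday is September 7.
1 April 2020 is a Wednesday, so the first Sunday is April 5 and the third is April 19.
At the standard offset (UTC+12:30), 06:44 UTC + 12h30m = 19:14 Quoror standard time.
The standard-time date in Quoror, March 31, 2020, falls between 7 September 2019 and 19 April 2020, so daylight saving is in effect and Quoror is at UTC+13:30.
06:44 UTC + 13h30m = 20:14 Quoror.

20:14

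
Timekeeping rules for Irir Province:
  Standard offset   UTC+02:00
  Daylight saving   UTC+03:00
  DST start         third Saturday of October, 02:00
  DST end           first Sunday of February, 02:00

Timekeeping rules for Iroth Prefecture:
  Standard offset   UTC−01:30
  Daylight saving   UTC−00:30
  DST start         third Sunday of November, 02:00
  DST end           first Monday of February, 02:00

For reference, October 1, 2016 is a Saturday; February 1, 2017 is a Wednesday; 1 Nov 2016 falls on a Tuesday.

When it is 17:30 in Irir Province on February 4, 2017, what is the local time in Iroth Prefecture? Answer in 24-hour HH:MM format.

14:00

1 October 2016 is a Saturday, so the first Saturday is October 1 and the third is October 15.
1 February 2017 is a Wednesday, so the first Sunday is February 5.
Daylight saving runs 15 October 2016 – 5 February 2017; February 4, 2017 is inside that window, so Irir Province is at UTC+03:00.
17:30 Irir Province − 3h = 14:30 UTC.
1 November 2016 is a Tuesday, so the first Sunday is November 6 and the third is November 20.
1 February 2017 is a Wednesday, so the first Monday is February 6.
At the standard offset (UTC−01:30), 14:30 UTC − 1h30m = 13:00 Iroth Prefecture standard time.
The standard-time date in Iroth Prefecture, February 4, 2017, falls between 20 November 2016 and 6 February 2017, so daylight saving is in effect and Iroth Prefecture is at UTC−00:30.
14:30 UTC − 0h30m = 14:00 Iroth Prefecture.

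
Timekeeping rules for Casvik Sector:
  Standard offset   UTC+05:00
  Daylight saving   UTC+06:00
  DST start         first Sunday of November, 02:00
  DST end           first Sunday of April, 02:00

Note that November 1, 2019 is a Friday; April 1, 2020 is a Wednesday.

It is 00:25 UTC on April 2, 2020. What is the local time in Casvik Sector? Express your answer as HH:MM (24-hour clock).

06:25

1 November 2019 is a Friday, so the first Sunday is November 3.
1 April 2020 is a Wednesday, so the first Sunday is April 5.
At the standard offset (UTC+05:00), 00:25 UTC + 5h = 05:25 Casvik Sector standard time.
Daylight saving runs 3 November 2019 – 5 April 2020; the standard-time date in Casvik Sector, April 2, 2020, is inside that window, so Casvik Sector is at UTC+06:00.
00:25 UTC + 6h = 06:25 local.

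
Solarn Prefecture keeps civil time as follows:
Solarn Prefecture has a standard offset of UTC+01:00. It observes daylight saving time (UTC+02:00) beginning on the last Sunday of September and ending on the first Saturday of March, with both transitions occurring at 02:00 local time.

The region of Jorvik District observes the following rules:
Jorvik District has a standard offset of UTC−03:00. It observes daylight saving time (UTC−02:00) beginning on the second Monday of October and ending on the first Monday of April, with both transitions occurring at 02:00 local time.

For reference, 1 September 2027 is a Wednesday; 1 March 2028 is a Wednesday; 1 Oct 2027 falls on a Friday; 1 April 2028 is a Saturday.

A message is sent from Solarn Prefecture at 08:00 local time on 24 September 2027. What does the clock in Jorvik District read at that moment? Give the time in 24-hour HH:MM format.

1 September 2027 is a Wednesday, so Sundays fall on 5, 12, 19, 26; the last is September 26.
1 March 2028 is a Wednesday, so the first Saturday is March 4.
24 September 2027 is outside the daylight-saving period (26 September 2027 – 4 March 2028), so Solarn Prefecture is on standard time, UTC+01:00.
08:00 Solarn Prefecture − 1h = 07:00 UTC.
1 October 2027 is a Friday, so the first Monday is October 4 and the second is October 11.
1 April 2028 is a Saturday, so the first Monday is April 3.
At the standard offset (UTC−03:00), 07:00 UTC − 3h = 04:00 Jorvik District standard time.
Daylight saving runs 11 October 2027 – 3 April 2028; the standard-time date in Jorvik District, 24 September 2027, is outside that window, so Jorvik District is on standard time at UTC−03:00.
07:00 UTC − 3h = 04:00 Jorvik District.

04:00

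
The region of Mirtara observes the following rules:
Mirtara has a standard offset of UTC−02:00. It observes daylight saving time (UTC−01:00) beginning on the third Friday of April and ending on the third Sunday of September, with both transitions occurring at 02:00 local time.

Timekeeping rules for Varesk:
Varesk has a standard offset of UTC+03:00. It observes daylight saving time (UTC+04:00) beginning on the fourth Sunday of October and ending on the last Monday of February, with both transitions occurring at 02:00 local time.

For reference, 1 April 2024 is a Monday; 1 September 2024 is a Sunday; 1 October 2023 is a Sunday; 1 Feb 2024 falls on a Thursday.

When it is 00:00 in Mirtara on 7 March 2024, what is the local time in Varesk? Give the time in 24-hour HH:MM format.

1 April 2024 is a Monday, so the first Friday is April 5 and the third is April 19.
1 September 2024 is a Sunday, so the first Sunday is September 1 and the third is September 15.
7 March 2024 does not fall between 19 April and 15 September, so daylight saving is not in effect and Mirtara is at UTC−02:00.
00:00 Mirtara + 2h = 02:00 UTC.
1 October 2023 is a Sunday, so the first Sunday is October 1 and the fourth is October 22.
1 February 2024 is a Thursday, so Mondays fall on 5, 12, 19, 26; the last is February 26.
At the standard offset (UTC+03:00), 02:00 UTC + 3h = 05:00 Varesk standard time.
The standard-time date in Varesk, 7 March 2024, is outside the daylight-saving period (22 October 2023 – 26 February 2024), so Varesk is on standard time, UTC+03:00.
02:00 UTC + 3h = 05:00 Varesk.

05:00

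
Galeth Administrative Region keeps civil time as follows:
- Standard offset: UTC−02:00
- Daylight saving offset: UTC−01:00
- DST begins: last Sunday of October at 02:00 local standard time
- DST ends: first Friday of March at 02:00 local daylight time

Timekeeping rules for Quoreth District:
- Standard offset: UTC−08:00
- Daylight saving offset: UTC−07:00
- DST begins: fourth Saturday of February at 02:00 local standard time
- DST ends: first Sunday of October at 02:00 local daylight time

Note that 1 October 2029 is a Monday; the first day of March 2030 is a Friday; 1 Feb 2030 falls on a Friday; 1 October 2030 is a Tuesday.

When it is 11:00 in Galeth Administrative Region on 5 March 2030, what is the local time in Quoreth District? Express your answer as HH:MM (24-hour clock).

06:00

1 October 2029 is a Monday, so Sundays fall on 7, 14, 21, 28; the last is October 28.
1 March 2030 is a Friday, so the first Friday is March 1.
Daylight saving runs 28 October 2029 – 1 March 2030; 5 March 2030 is outside that window, so Galeth Administrative Region is on standard time at UTC−02:00.
11:00 Galeth Administrative Region + 2h = 13:00 UTC.
1 February 2030 is a Friday, so the first Saturday is February 2 and the fourth is February 23.
1 October 2030 is a Tuesday, so the first Sunday is October 6.
At the standard offset (UTC−08:00), 13:00 UTC − 8h = 05:00 Quoreth District standard time.
Daylight saving runs 23 February – 6 October; the standard-time date in Quoreth District, 5 March 2030, is inside that window, so Quoreth District is at UTC−07:00.
13:00 UTC − 7h = 06:00 Quoreth District.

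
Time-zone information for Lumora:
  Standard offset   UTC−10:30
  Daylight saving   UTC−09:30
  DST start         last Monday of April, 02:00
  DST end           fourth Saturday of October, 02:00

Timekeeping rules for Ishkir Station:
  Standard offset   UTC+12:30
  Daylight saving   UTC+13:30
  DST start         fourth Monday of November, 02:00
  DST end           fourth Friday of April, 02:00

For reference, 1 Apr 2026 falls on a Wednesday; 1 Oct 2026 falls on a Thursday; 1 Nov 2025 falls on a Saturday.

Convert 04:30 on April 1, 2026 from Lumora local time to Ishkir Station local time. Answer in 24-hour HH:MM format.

04:30

1 April 2026 is a Wednesday, so Mondays fall on 6, 13, 20, 27; the last is April 27.
1 October 2026 is a Thursday, so the first Saturday is October 3 and the fourth is October 24.
Daylight saving runs 27 April – 24 October; April 1, 2026 is outside that window, so Lumora is on standard time at UTC−10:30.
04:30 Lumora + 10h30m = 15:00 UTC.
1 November 2025 is a Saturday, so the first Monday is November 3 and the fourth is November 24.
1 April 2026 is a Wednesday, so the first Friday is April 3 and the fourth is April 24.
At the standard offset (UTC+12:30), 15:00 UTC + 12h30m = 03:30 Ishkir Station standard time (rolling into the next day, 2 April 2026).
Daylight saving runs 24 November 2025 – 24 April 2026; the standard-time date in Ishkir Station, April 2, 2026, is inside that window, so Ishkir Station is at UTC+13:30.
15:00 UTC + 13h30m = 04:30 Ishkir Station (rolling into the next day, 2 April 2026).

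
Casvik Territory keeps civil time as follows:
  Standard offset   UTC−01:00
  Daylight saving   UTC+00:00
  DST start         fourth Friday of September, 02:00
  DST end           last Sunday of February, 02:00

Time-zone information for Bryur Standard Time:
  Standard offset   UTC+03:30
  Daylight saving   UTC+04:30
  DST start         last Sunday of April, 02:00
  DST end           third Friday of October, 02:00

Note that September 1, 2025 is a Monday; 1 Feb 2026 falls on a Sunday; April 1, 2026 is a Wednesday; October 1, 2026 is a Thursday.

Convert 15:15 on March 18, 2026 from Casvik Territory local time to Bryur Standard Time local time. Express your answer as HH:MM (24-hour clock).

19:45

1 September 2025 is a Monday, so the first Friday is September 5 and the fourth is September 26.
1 February 2026 is a Sunday, so Sundays fall on 1, 8, 15, 22; the last is February 22.
March 18, 2026 does not fall between 26 September 2025 and 22 February 2026, so daylight saving is not in effect and Casvik Territory is at UTC−01:00.
15:15 Casvik Territory + 1h = 16:15 UTC.
1 April 2026 is a Wednesday, so Sundays fall on 5, 12, 19, 26; the last is April 26.
1 October 2026 is a Thursday, so the first Friday is October 2 and the third is October 16.
At the standard offset (UTC+03:30), 16:15 UTC + 3h30m = 19:45 Bryur Standard Time standard time.
The standard-time date in Bryur Standard Time, March 18, 2026, does not fall between 26 April and 16 October, so daylight saving is not in effect and Bryur Standard Time is at UTC+03:30.
16:15 UTC + 3h30m = 19:45 Bryur Standard Time.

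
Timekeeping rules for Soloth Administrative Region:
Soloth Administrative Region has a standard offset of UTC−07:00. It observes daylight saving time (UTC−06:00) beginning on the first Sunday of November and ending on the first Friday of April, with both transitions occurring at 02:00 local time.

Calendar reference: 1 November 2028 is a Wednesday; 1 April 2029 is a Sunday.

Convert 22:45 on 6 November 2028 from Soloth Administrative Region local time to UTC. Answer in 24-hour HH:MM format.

04:45

1 November 2028 is a Wednesday, so the first Sunday is November 5.
1 April 2029 is a Sunday, so the first Friday is April 6.
6 November 2028 falls between 5 November 2028 and 6 April 2029, so daylight saving is in effect and Soloth Administrative Region is at UTC−06:00.
22:45 local + 6h = 04:45 UTC (rolling into the next day, 7 November 2028).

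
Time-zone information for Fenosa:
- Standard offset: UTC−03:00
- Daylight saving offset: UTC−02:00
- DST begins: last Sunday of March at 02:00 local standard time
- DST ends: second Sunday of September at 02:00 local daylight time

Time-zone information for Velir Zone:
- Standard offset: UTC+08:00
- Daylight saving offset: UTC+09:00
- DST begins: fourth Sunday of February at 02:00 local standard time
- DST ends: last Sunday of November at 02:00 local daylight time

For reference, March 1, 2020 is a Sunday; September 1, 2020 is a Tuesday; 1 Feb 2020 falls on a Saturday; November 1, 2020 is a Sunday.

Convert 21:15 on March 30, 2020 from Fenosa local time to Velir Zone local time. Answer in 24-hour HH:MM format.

1 March 2020 is a Sunday, so Sundays fall on 1, 8, 15, 22, 29; the last is March 29.
1 September 2020 is a Tuesday, so the first Sunday is September 6 and the second is September 13.
March 30, 2020 lies within the daylight-saving period (29 March – 13 September), so Fenosa is on daylight time, UTC−02:00.
21:15 Fenosa + 2h = 23:15 UTC.
1 February 2020 is a Saturday, so the first Sunday is February 2 and the fourth is February 23.
1 November 2020 is a Sunday, so Sundays fall on 1, 8, 15, 22, 29; the last is November 29.
At the standard offset (UTC+08:00), 23:15 UTC + 8h = 07:15 Velir Zone standard time (rolling into the next day, 31 March 2020).
Daylight saving runs 23 February – 29 November; the standard-time date in Velir Zone, March 31, 2020, is inside that window, so Velir Zone is at UTC+09:00.
23:15 UTC + 9h = 08:15 Velir Zone (rolling into the next day, 31 March 2020).

08:15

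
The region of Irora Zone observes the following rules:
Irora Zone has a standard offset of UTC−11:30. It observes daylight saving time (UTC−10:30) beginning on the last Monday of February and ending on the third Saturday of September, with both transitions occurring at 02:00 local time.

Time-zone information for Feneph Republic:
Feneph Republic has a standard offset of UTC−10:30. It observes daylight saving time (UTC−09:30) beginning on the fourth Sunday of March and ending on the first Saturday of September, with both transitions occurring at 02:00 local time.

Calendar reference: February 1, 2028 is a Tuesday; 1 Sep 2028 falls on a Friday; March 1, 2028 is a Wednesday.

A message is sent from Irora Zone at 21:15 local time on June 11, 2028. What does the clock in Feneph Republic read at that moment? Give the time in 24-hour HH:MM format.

22:15

1 February 2028 is a Tuesday, so Mondays fall on 7, 14, 21, 28; the last is February 28.
1 September 2028 is a Friday, so the first Saturday is September 2 and the third is September 16.
June 11, 2028 falls between 28 February and 16 September, so daylight saving is in effect and Irora Zone is at UTC−10:30.
21:15 Irora Zone + 10h30m = 07:45 UTC (rolling into the next day, 12 June 2028).
1 March 2028 is a Wednesday, so the first Sunday is March 5 and the fourth is March 26.
1 September 2028 is a Friday, so the first Saturday is September 2.
At the standard offset (UTC−10:30), 07:45 UTC − 10h30m = 21:15 Feneph Republic standard time (rolling into the previous day, 11 June 2028).
The standard-time date in Feneph Republic, June 11, 2028, lies within the daylight-saving period (26 March – 2 September), so Feneph Republic is on daylight time, UTC−09:30.
07:45 UTC − 9h30m = 22:15 Feneph Republic (rolling into the previous day, 11 June 2028).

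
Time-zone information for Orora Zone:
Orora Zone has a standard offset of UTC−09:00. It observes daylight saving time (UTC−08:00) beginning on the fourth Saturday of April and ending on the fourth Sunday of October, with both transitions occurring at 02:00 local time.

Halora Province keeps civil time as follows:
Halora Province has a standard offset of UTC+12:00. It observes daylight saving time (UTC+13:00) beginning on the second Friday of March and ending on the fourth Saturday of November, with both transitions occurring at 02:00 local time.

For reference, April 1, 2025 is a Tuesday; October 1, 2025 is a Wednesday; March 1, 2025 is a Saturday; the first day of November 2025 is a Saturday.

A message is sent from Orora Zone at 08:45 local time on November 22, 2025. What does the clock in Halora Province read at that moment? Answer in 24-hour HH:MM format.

05:45

1 April 2025 is a Tuesday, so the first Saturday is April 5 and the fourth is April 26.
1 October 2025 is a Wednesday, so the first Sunday is October 5 and the fourth is October 26.
Daylight saving runs 26 April – 26 October; November 22, 2025 is outside that window, so Orora Zone is on standard time at UTC−09:00.
08:45 Orora Zone + 9h = 17:45 UTC.
1 March 2025 is a Saturday, so the first Friday is March 7 and the second is March 14.
1 November 2025 is a Saturday, so the first Saturday is November 1 and the fourth is November 22.
At the standard offset (UTC+12:00), 17:45 UTC + 12h = 05:45 Halora Province standard time (rolling into the next day, 23 November 2025).
The standard-time date in Halora Province, November 23, 2025, does not fall between 14 March and 22 November, so daylight saving is not in effect and Halora Province is at UTC+12:00.
17:45 UTC + 12h = 05:45 Halora Province (rolling into the next day, 23 November 2025).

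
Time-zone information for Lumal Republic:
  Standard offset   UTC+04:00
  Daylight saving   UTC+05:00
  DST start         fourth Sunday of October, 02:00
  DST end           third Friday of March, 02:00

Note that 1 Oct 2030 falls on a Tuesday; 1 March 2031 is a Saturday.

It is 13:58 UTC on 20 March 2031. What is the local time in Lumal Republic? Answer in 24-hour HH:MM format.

18:58

1 October 2030 is a Tuesday, so the first Sunday is October 6 and the fourth is October 27.
1 March 2031 is a Saturday, so the first Friday is March 7 and the third is March 21.
At the standard offset (UTC+04:00), 13:58 UTC + 4h = 17:58 Lumal Republic standard time.
Daylight saving runs 27 October 2030 – 21 March 2031; the standard-time date in Lumal Republic, 20 March 2031, is inside that window, so Lumal Republic is at UTC+05:00.
13:58 UTC + 5h = 18:58 local.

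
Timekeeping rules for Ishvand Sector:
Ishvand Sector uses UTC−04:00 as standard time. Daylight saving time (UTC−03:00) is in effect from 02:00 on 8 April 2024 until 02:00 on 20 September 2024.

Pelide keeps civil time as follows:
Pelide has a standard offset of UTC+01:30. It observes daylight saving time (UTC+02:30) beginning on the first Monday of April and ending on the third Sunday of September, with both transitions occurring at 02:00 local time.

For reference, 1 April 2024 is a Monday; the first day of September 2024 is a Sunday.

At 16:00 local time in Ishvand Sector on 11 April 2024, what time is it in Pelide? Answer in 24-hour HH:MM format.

21:30

Daylight saving runs 8 April – 20 September; 11 April 2024 is inside that window, so Ishvand Sector is at UTC−03:00.
16:00 Ishvand Sector + 3h = 19:00 UTC.
1 April 2024 is a Monday, so the first Monday is April 1.
1 September 2024 is a Sunday, so the first Sunday is September 1 and the third is September 15.
At the standard offset (UTC+01:30), 19:00 UTC + 1h30m = 20:30 Pelide standard time.
Daylight saving runs 1 April – 15 September; the standard-time date in Pelide, 11 April 2024, is inside that window, so Pelide is at UTC+02:30.
19:00 UTC + 2h30m = 21:30 Pelide.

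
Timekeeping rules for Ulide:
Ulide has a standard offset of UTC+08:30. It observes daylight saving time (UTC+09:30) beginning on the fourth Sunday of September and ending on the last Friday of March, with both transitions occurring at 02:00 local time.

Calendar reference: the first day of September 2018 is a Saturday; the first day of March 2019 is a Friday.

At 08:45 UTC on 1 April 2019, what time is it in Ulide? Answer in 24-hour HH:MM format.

1 September 2018 is a Saturday, so the first Sunday is September 2 and the fourth is September 23.
1 March 2019 is a Friday, so Fridays fall on 1, 8, 15, 22, 29; the last is March 29.
At the standard offset (UTC+08:30), 08:45 UTC + 8h30m = 17:15 Ulide standard time.
The standard-time date in Ulide, 1 April 2019, is outside the daylight-saving period (23 September 2018 – 29 March 2019), so Ulide is on standard time, UTC+08:30.
08:45 UTC + 8h30m = 17:15 local.

17:15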